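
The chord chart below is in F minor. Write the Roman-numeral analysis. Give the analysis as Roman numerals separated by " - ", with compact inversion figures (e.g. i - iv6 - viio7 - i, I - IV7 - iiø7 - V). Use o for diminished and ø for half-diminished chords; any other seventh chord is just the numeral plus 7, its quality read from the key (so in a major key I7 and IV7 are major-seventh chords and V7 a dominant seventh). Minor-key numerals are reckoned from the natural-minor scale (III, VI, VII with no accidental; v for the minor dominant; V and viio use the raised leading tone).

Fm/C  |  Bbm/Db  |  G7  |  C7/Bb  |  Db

i64 - iv6 - V7/V - V42 - VI

Fm/C: minor triad on F = scale degree 1 → i64.
Bbm/Db: root Bb is the subdominant; minor triad there is iv6.
G7: chromatic; G is V of V, so V7/V.
C7/Bb: root C is the dominant; dominant seventh chord there is V42.
Db: root Db is the submediant; major triad there is VI.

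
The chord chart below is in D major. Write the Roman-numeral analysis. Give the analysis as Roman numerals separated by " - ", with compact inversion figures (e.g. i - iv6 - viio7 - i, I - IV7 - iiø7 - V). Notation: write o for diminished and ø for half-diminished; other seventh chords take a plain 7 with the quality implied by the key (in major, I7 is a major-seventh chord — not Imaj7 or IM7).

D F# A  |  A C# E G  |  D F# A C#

I - V7 - I7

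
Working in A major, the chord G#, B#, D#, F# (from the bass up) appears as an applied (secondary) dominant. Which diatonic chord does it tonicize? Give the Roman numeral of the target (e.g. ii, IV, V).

iii

The chord is a dominant seventh chord on G#.
A dominant resolves down a perfect fifth: G# → C#. In A major, C# is scale degree 3, i.e. iii.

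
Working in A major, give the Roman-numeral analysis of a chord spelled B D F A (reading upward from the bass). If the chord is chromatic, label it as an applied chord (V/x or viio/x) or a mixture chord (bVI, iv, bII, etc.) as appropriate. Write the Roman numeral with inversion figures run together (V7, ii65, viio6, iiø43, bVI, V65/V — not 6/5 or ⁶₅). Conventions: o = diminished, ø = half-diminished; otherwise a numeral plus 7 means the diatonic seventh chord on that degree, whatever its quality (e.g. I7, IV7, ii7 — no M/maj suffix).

The pitches B-D-F-A form a half-diminished seventh chord rooted on B.
B is the second degree of A major. This is the half-diminished supertonic seventh, borrowed from the parallel minor.

iiø7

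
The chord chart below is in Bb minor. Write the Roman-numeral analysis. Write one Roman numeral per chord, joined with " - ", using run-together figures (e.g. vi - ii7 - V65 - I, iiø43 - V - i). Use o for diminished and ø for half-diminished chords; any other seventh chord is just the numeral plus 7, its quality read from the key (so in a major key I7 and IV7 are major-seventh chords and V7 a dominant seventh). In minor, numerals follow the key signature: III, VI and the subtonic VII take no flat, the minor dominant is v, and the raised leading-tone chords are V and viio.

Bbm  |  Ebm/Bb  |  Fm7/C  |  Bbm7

Bbm: root Bb is the tonic; minor triad there is i.
Ebm/Bb has root Eb, degree 4 in Bb minor, so iv64.
Fm7/C has root F, degree 5 in Bb minor, so v43.
Bbm7 has root Bb, degree 1 in Bb minor, so i7.

i - iv64 - v43 - i7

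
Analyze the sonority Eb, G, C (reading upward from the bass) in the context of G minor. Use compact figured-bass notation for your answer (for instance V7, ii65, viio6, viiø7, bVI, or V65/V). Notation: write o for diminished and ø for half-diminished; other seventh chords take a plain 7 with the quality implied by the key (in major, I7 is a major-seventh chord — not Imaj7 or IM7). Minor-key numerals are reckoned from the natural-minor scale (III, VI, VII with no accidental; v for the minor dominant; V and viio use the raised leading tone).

Stacked in thirds the chord is C-Eb-G: a minor triad on C.
In G minor, C is the subdominant; the diatonic minor triad there is iv.
With Eb in the bass the chord is in first inversion, so the figured bass is 6.

iv6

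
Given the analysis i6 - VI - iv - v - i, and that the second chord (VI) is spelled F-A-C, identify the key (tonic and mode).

The chord F is a major triad rooted on F; its label is VI.
VI on F implies F is the submediant; that puts the tonic at A, and the uppercase numeral fits minor mode.

A minor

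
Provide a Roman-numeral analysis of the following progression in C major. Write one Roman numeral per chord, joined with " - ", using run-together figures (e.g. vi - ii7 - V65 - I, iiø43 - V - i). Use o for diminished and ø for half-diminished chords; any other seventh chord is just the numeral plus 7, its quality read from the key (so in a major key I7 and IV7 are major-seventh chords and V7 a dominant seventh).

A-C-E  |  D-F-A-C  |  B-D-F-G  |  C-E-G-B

A-C-E: minor triad on A = scale degree 6 → vi.
D-F-A-C: root D is the supertonic; minor seventh chord there is ii7.
B-D-F-G: dominant seventh chord on G = scale degree 5 → V65.
C-E-G-B: major seventh chord on C = scale degree 1 → I7.

vi - ii7 - V65 - I7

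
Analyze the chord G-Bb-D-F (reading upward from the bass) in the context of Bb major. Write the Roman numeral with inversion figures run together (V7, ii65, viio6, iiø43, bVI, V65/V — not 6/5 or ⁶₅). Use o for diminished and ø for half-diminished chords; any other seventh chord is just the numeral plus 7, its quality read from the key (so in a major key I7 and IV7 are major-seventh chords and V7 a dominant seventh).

vi7

The pitches G-Bb-D-F form a minor seventh chord rooted on G.
In Bb major, G is the submediant; the diatonic minor seventh chord there is vi7.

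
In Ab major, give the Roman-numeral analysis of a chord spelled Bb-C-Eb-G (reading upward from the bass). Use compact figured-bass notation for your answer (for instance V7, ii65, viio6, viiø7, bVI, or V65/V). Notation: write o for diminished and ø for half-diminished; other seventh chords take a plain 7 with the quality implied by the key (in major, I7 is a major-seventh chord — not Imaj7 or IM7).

iii42

Stacked in thirds the chord is C-Eb-G-Bb: a minor seventh chord on C.
C is scale degree 3 in Ab major, and a minor seventh chord on that degree is written iii7.
With Bb in the bass the chord is in third inversion, so the figured bass is 42.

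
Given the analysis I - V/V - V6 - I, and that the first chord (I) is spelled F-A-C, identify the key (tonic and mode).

F major

The chord F is a major triad rooted on F; its label is I.
If F is scale degree 1 and the mode makes that degree carry a major triad, the tonic is F and the mode is major.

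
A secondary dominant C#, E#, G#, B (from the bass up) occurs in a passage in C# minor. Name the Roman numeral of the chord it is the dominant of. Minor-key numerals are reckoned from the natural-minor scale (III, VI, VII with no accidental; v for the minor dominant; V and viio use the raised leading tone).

The chord is a dominant seventh chord on C#.
A dominant resolves down a perfect fifth: C# → F#. In C# minor, F# is scale degree 4, i.e. iv.

iv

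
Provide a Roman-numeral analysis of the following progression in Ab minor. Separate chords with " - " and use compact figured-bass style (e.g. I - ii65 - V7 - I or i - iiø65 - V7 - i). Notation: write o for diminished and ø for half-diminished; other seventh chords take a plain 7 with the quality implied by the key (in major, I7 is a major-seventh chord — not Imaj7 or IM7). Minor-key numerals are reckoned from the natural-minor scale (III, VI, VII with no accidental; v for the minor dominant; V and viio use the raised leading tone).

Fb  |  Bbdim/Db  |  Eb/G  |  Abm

VI - iio6 - V6 - i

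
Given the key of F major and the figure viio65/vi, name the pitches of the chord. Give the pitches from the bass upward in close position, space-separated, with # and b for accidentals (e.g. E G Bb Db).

viio65/vi is a secondary leading-tone chord. The target vi is D in F major; the applied chord is rooted a semitone below, on C#.
Building a fully diminished seventh chord on C# gives C#-E-G-Bb.
With the 65 figure the chord is in first inversion; from the bass E upward in close position it reads E-G-Bb-C#.

E G Bb C#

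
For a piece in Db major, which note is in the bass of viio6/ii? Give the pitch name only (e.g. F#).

F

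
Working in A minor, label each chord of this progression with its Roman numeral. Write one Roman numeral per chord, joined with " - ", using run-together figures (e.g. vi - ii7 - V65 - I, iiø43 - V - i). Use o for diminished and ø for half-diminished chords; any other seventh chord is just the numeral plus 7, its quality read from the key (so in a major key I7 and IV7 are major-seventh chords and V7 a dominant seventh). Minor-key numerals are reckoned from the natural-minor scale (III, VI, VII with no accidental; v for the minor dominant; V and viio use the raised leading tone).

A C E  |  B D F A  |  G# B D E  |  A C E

i - iiø7 - V65 - i

A-C-E: minor triad on A = scale degree 1 → i.
B-D-F-A has root B, degree 2 in A minor, so iiø7.
G#-B-D-E: root E is the dominant; dominant seventh chord there is V65.
A-C-E: minor triad on A = scale degree 1 → i.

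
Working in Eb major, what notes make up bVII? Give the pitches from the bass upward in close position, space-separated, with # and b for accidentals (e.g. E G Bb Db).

Db F Ab

Scale degree 7 in Eb major is D; lowering it a half step gives Db. bVII is a major triad on the lowered seventh degree (the subtonic), borrowed from the parallel minor.
So the chord is Db-F-Ab, a major triad.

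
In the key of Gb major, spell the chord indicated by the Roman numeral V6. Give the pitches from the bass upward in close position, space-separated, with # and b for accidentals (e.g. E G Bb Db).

The numeral's case and figure indicate a major triad. In Gb major its root, the dominant, is Db.
Stacking thirds from Db gives Db-F-Ab.
With the 6 figure the chord is in first inversion; from the bass F upward in close position it reads F-Ab-Db.

F Ab Db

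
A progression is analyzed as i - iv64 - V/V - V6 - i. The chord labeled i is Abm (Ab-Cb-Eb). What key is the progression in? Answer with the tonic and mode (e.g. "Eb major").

Ab minor

The anchor chord is a minor triad on Ab, labeled i.
If Ab is scale degree 1 and the mode makes that degree carry a minor triad, the tonic is Ab and the mode is minor.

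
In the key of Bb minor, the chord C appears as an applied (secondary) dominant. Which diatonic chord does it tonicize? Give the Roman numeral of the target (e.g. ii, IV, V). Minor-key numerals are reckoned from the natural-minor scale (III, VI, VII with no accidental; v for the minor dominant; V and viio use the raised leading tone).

V

The chord is a major triad on C.
A dominant resolves down a perfect fifth: C → F. In Bb minor, F is scale degree 5, i.e. V.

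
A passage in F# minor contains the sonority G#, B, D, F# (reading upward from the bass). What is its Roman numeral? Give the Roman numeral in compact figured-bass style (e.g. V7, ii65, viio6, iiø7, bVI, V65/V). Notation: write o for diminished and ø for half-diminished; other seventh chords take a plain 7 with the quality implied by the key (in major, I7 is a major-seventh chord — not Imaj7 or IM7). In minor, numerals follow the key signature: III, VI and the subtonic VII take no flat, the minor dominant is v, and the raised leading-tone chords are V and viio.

Stacked in thirds the chord is G#-B-D-F#: a half-diminished seventh chord on G#.
G# is scale degree 2 in F# minor, and a half-diminished seventh chord on that degree is written iiø7.

iiø7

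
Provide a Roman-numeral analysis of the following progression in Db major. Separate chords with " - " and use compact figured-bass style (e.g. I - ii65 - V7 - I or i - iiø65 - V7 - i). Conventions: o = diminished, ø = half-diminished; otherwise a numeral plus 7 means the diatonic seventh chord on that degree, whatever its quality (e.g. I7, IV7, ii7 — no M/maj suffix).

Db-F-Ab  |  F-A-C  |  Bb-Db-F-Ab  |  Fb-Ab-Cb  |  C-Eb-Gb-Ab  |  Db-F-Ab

I - V/vi - vi7 - bIII - V65 - I

Db-F-Ab: root Db is the tonic; major triad there is I.
F-A-C is the secondary dominant of vi (major triad on F): V/vi.
Bb-Db-F-Ab: root Bb is the submediant; minor seventh chord there is vi7.
Fb-Ab-Cb: Fb with this quality isn't in the key; it's bIII, borrowed from the parallel minor.
C-Eb-Gb-Ab: root Ab is the dominant; dominant seventh chord there is V65.
Db-F-Ab: major triad on Db = scale degree 1 → I.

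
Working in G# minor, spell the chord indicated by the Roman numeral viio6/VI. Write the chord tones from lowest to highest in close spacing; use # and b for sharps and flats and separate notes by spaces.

The slash marks an applied leading-tone chord: viio of VI. In G# minor, VI is E, so the leading tone to it is D#, a half step below.
Building a diminished triad on D# gives D#-F#-A.
With the 6 figure the chord is in first inversion; from the bass F# upward in close position it reads F#-A-D#.

F# A D#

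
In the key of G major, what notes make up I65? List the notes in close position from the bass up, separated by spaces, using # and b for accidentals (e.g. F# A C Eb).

In G major, the tonic is G, and the diatonic chord built there is a major seventh chord.
That chord is spelled G-B-D-F#.
With the 65 figure the chord is in first inversion; from the bass B upward in close position it reads B-D-F#-G.

B D F# G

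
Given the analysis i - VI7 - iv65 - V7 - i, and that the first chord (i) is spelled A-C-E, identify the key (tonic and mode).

The anchor chord is a minor triad on A, labeled i.
If A is scale degree 1 and the mode makes that degree carry a minor triad, the tonic is A and the mode is minor.

A minor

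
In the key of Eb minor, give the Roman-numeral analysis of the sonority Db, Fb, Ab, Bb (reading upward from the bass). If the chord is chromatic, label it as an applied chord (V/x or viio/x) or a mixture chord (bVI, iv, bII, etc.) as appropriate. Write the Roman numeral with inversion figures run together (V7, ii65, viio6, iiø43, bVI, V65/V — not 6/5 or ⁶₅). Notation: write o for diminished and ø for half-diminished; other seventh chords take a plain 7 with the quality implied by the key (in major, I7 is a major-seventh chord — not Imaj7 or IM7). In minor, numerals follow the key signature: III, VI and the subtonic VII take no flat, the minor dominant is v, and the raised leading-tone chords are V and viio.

viiø65/VI

Stacked in thirds the chord is Bb-Db-Fb-Ab: a half-diminished seventh chord on Bb.
Bb sits a half step below Cb (VI in Eb minor); a diminished chord there is the applied leading-tone chord of VI.
With Db in the bass the chord is in first inversion, so the figured bass is 65.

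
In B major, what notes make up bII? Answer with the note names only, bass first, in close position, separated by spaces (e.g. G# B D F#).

C E G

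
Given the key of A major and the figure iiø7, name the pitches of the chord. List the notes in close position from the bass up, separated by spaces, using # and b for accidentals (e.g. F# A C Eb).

iiø7 is the half-diminished supertonic seventh, borrowed from the parallel minor. In A major that root is B.
So the chord is B-D-F-A.

B D F A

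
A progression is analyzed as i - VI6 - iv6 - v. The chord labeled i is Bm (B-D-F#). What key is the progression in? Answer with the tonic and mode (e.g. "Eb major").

The anchor chord is a minor triad on B, labeled i.
If B is scale degree 1 and the mode makes that degree carry a minor triad, the tonic is B and the mode is minor.

B minor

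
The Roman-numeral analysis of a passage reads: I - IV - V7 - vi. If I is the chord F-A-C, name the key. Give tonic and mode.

The chord F is a major triad rooted on F; its label is I.
If F is scale degree 1 and the mode makes that degree carry a major triad, the tonic is F and the mode is major.

F major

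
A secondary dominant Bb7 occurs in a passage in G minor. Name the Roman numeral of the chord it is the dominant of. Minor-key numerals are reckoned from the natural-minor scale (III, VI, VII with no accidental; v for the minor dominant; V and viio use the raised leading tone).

VI

The chord is a dominant seventh chord on Bb.
A dominant resolves down a perfect fifth: Bb → Eb. In G minor, Eb is scale degree 6, i.e. VI.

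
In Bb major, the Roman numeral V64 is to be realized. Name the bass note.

V in Bb major has root F; the chord is F-A-C.
The figure 64 means second inversion — the fifth is in the bass.

C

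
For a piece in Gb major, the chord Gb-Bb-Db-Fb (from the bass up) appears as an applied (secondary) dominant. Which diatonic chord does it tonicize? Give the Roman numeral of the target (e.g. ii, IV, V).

IV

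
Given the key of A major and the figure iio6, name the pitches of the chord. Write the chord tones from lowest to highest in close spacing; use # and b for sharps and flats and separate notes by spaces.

Scale degree 2 in A major is B; here the chord built on it is altered to a diminished triad. iio6 is the diminished supertonic triad, borrowed from the parallel minor.
So the chord is B-D-F.
The figured bass 6 indicates first inversion, placing the third (D) in the bass: D-F-B.

D F B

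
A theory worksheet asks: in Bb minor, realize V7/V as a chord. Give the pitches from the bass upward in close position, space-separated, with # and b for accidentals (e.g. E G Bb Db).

V7/V is a secondary dominant — the dominant seventh of V. V in Bb minor is F, so the applied chord's root is C, a perfect fifth above.
Building a dominant seventh chord on C gives C-E-G-Bb.

C E G Bb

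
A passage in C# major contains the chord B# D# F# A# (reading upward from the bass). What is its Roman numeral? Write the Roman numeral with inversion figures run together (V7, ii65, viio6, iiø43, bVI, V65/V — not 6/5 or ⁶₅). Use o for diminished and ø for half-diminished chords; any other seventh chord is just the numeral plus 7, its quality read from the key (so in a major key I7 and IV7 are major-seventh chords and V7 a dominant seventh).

Stacked in thirds the chord is B#-D#-F#-A#: a half-diminished seventh chord on B#.
In C# major, B# is the leading tone; the diatonic half-diminished seventh chord there is viiø7.

viiø7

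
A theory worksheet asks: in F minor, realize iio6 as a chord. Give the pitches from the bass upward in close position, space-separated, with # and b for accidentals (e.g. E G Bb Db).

Bb Db G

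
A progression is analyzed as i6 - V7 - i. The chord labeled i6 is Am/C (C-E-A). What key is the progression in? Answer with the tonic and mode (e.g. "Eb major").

A minor

i6 is given as C-E-A — a minor triad with root A.
If A is scale degree 1 and the mode makes that degree carry a minor triad, the tonic is A and the mode is minor.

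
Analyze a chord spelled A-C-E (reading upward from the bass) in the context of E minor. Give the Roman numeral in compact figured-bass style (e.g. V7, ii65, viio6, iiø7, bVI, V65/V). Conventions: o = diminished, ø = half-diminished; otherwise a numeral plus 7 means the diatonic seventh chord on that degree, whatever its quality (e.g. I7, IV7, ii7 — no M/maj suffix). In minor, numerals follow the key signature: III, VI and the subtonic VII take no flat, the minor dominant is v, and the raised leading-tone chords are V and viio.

iv

Stacked in thirds the chord is A-C-E: a minor triad on A.
A is scale degree 4 in E minor, and a minor triad on that degree is written iv.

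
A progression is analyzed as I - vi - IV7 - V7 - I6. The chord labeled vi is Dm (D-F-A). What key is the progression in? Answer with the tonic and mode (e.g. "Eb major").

The anchor chord is a minor triad on D, labeled vi.
vi on D implies D is the submediant; that puts the tonic at F, and the lowercase numeral fits major mode.

F major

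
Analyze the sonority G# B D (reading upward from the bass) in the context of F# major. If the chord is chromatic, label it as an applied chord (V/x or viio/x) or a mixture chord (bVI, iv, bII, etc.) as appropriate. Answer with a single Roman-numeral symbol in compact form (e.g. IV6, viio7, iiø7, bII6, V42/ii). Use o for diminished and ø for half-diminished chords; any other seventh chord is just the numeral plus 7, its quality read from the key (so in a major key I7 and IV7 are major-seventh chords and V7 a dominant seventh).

The pitches G#-B-D form a diminished triad rooted on G#.
G# is the second degree of F# major. This is the diminished supertonic triad, borrowed from the parallel minor.

iio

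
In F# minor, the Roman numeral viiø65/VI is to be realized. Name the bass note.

E

The applied chord viiø65/VI is rooted on C#: C#-E-G-B.
The figure 65 means first inversion — the third is in the bass.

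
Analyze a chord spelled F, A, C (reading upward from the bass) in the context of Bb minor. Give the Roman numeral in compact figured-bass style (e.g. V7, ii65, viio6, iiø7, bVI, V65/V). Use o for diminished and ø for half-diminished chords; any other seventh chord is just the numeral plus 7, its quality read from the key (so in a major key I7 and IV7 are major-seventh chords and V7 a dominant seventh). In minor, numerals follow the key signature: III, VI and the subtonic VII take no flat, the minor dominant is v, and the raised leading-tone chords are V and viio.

Stacked in thirds the chord is F-A-C: a major triad on F.
F is scale degree 5 in Bb minor, and a major triad on that degree is written V.

V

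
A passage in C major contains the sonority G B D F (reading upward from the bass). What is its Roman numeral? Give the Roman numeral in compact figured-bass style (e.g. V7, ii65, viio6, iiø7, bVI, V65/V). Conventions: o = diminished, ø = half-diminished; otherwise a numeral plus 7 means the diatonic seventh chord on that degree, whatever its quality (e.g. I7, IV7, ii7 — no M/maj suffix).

V7

Stacked in thirds the chord is G-B-D-F: a dominant seventh chord on G.
In C major, G is the dominant; the diatonic dominant seventh chord there is V7.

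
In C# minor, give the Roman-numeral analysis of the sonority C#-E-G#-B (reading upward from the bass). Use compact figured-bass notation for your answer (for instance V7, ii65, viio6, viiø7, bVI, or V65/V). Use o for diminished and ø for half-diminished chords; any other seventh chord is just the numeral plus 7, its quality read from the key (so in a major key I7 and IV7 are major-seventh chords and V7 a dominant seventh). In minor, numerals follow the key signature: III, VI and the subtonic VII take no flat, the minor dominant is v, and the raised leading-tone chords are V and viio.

Stacked in thirds the chord is C#-E-G#-B: a minor seventh chord on C#.
C# is scale degree 1 in C# minor, and a minor seventh chord on that degree is written i7.

i7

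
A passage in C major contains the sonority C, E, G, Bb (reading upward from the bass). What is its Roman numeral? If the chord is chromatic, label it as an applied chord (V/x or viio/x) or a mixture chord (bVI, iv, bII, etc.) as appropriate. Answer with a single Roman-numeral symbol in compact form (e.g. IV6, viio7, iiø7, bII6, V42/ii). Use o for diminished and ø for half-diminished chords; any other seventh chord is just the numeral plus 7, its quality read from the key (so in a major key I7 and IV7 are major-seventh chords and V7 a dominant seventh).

The pitches C-E-G-Bb form a dominant seventh chord rooted on C.
C is not a diatonic chord root with this quality in C major, but it lies a perfect fifth above F (IV), so the chord functions as an applied dominant of IV.

V7/IV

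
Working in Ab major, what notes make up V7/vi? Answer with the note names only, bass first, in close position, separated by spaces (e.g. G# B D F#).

V7/vi is a secondary dominant — the dominant seventh of vi. vi in Ab major is F, so the applied chord's root is C, a perfect fifth above.
Building a dominant seventh chord on C gives C-E-G-Bb.

C E G Bb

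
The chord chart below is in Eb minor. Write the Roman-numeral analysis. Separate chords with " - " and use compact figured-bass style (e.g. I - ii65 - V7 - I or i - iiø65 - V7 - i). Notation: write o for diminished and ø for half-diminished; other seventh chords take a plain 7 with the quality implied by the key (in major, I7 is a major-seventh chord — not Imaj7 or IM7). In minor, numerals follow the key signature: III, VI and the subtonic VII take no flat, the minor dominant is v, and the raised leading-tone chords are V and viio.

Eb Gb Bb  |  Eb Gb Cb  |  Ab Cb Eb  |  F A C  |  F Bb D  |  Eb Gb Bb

i - VI6 - iv - V/V - V64 - i

Eb-Gb-Bb: root Eb is the tonic; minor triad there is i.
Eb-Gb-Cb: major triad on Cb = scale degree 6 → VI6.
Ab-Cb-Eb: root Ab is the subdominant; minor triad there is iv.
F-A-C: a major triad on F, the applied dominant of V → V/V.
F-Bb-D: major triad on Bb = scale degree 5 → V64.
Eb-Gb-Bb has root Eb, degree 1 in Eb minor, so i.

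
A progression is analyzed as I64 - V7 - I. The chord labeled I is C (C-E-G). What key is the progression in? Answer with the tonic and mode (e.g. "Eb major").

C major

The anchor chord is a major triad on C, labeled I.
If C is scale degree 1 and the mode makes that degree carry a major triad, the tonic is C and the mode is major.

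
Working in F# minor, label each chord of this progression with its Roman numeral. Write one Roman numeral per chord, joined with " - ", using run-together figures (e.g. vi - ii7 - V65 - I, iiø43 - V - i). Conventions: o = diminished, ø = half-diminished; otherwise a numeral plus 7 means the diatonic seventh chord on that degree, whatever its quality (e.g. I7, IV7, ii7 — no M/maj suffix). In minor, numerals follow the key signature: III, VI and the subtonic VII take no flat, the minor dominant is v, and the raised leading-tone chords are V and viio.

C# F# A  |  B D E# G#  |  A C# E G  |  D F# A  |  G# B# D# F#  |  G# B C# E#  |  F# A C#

C#-F#-A has root F#, degree 1 in F# minor, so i64.
B-D-E#-G#: fully diminished seventh chord on E# = scale degree 7 → viio43.
A-C#-E-G: a dominant seventh chord on A, the applied dominant of VI → V7/VI.
D-F#-A has root D, degree 6 in F# minor, so VI.
G#-B#-D#-F# is the secondary dominant of V (dominant seventh chord on G#): V7/V.
G#-B-C#-E# has root C#, degree 5 in F# minor, so V43.
F#-A-C#: minor triad on F# = scale degree 1 → i.

i64 - viio43 - V7/VI - VI - V7/V - V43 - i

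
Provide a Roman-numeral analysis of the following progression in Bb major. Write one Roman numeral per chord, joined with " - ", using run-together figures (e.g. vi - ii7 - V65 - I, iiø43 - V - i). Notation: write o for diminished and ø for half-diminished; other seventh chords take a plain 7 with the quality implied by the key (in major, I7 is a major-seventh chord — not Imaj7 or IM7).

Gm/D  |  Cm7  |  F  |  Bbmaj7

vi64 - ii7 - V - I7

Gm/D: root G is the submediant; minor triad there is vi64.
Cm7: root C is the supertonic; minor seventh chord there is ii7.
F: major triad on F = scale degree 5 → V.
Bbmaj7: root Bb is the tonic; major seventh chord there is I7.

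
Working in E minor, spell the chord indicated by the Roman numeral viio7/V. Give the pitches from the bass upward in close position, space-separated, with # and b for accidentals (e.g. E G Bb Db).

viio7/V is a secondary leading-tone chord. The target V is B in E minor; the applied chord is rooted a semitone below, on A#.
Building a fully diminished seventh chord on A# gives A#-C#-E-G.

A# C# E G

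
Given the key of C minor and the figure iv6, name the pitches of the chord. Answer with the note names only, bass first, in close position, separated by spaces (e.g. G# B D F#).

In C minor, the subdominant is F, and the diatonic chord built there is a minor triad.
That chord is spelled F-Ab-C.
With the 6 figure the chord is in first inversion; from the bass Ab upward in close position it reads Ab-C-F.

Ab C F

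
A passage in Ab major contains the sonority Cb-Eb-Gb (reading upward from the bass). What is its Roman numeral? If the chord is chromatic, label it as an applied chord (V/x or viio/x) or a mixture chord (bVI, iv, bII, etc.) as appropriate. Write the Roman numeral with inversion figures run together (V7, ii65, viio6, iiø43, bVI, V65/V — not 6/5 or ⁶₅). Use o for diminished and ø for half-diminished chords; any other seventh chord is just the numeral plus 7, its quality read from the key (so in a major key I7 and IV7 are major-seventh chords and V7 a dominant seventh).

Stacked in thirds the chord is Cb-Eb-Gb: a major triad on Cb.
Cb is the lowered third degree of Ab major (diatonic 3 would be C). This is a major triad on the lowered third degree, borrowed from the parallel minor.

bIII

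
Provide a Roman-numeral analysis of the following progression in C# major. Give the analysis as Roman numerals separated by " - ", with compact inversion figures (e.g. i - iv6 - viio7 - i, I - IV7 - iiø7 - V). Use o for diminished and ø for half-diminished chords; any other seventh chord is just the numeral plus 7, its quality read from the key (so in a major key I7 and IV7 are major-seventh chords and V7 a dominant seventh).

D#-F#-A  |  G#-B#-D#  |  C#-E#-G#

D#-F#-A: diminished triad on D# — chromatic; iio (borrowed from the parallel minor).
G#-B#-D#: major triad on G# = scale degree 5 → V.
C#-E#-G#: major triad on C# = scale degree 1 → I.

iio - V - I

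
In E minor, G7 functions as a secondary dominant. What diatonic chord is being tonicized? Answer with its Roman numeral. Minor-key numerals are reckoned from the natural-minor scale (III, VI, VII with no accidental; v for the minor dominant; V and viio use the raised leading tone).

The chord is a dominant seventh chord on G.
A dominant resolves down a perfect fifth: G → C. In E minor, C is scale degree 6, i.e. VI.

VI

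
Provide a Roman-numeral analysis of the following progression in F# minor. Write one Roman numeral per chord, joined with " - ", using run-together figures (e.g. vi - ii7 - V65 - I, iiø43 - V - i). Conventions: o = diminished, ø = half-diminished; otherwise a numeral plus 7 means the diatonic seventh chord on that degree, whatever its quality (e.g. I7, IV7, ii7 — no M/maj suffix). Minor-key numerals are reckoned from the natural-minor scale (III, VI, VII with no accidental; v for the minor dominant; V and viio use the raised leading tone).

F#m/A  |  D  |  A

i6 - VI - III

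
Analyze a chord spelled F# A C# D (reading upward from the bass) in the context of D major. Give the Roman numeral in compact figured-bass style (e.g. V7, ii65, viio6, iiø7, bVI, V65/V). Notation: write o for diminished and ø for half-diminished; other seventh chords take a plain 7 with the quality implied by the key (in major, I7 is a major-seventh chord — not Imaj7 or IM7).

I65

Stacked in thirds the chord is D-F#-A-C#: a major seventh chord on D.
D is scale degree 1 in D major, and a major seventh chord on that degree is written I7.
With F# in the bass the chord is in first inversion, so the figured bass is 65.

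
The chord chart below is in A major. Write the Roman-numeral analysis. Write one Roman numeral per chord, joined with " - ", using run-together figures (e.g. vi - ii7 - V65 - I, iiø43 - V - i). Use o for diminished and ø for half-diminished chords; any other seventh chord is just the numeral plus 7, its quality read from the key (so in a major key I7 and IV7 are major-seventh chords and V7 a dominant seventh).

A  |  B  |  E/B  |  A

I - V/V - V64 - I

A: major triad on A = scale degree 1 → I.
B is the secondary dominant of V (major triad on B): V/V.
E/B has root E, degree 5 in A major, so V64.
A has root A, degree 1 in A major, so I.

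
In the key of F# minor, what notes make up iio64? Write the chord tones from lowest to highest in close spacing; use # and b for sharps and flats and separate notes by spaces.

The numeral's case and figure indicate a diminished triad. In F# minor its root, scale degree 2, is G#.
That chord is spelled G#-B-D.
With the 64 figure the chord is in second inversion; from the bass D upward in close position it reads D-G#-B.

D G# B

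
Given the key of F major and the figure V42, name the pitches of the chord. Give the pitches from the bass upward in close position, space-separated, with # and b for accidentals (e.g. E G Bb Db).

Bb C E G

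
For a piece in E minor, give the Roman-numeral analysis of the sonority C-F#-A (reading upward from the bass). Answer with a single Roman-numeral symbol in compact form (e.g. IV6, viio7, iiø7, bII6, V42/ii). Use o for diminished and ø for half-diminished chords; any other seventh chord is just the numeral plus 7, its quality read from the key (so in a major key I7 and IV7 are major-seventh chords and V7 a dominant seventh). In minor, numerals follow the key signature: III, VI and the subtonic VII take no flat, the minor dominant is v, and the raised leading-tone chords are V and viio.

Stacked in thirds the chord is F#-A-C: a diminished triad on F#.
In E minor, F# is the supertonic; the diatonic diminished triad there is iio.
With C in the bass the chord is in second inversion, so the figured bass is 64.

iio64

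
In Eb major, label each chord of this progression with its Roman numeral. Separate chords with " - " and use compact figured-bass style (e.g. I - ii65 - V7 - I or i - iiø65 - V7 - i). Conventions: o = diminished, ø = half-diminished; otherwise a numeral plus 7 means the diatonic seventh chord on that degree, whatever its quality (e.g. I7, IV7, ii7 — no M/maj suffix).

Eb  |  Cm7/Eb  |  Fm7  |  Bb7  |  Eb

I - vi65 - ii7 - V7 - I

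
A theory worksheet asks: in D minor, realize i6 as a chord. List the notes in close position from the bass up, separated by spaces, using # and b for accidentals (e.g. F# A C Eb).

F A D

The numeral's case and figure indicate a minor triad. In D minor its root, scale degree 1, is D.
Stacking thirds from D gives D-F-A.
The figured bass 6 indicates first inversion, placing the third (F) in the bass: F-A-D.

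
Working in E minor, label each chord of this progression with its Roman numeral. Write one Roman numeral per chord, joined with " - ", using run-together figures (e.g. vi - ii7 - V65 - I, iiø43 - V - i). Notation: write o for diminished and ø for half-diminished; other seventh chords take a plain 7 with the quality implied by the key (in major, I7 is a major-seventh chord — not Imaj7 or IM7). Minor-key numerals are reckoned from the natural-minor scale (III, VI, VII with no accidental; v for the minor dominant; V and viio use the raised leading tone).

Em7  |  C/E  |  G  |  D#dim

Em7: minor seventh chord on E = scale degree 1 → i7.
C/E: root C is the submediant; major triad there is VI6.
G: major triad on G = scale degree 3 → III.
D#dim: diminished triad on D# = scale degree 7 → viio.

i7 - VI6 - III - viio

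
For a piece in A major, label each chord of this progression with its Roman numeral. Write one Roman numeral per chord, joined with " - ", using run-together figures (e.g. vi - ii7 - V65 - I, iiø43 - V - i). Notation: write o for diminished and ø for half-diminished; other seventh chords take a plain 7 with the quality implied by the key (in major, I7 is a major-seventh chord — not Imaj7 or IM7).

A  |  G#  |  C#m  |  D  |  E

I - V/iii - iii - IV - V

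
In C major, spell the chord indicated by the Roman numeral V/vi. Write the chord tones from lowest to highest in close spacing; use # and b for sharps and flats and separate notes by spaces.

The slash means an applied dominant: we want the dominant of vi. In C major, vi is A minor, and its dominant is built on E.
Building a major triad on E gives E-G#-B.

E G# B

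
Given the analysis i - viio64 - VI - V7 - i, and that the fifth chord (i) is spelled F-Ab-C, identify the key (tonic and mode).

F minor

The anchor chord is a minor triad on F, labeled i.
If F is scale degree 1 and the mode makes that degree carry a minor triad, the tonic is F and the mode is minor.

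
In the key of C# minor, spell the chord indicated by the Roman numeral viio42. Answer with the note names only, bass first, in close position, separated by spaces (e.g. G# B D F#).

A B# D# F#

In C# minor, the leading-tone chord is built on the raised seventh degree, B#.
That chord is spelled B#-D#-F#-A.
With the 42 figure the chord is in third inversion; from the bass A upward in close position it reads A-B#-D#-F#.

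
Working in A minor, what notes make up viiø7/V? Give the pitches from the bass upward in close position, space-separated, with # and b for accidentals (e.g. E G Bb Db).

D# F# A C#

The slash marks an applied leading-tone chord: viio of V. In A minor, V is E, so the leading tone to it is D#, a half step below.
Building a half-diminished seventh chord on D# gives D#-F#-A-C#.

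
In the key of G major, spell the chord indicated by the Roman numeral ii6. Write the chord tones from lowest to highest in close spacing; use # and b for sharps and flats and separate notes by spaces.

C E A

The numeral's case and figure indicate a minor triad. In G major its root, the supertonic, is A.
That chord is spelled A-C-E.
The figured bass 6 indicates first inversion, placing the third (C) in the bass: C-E-A.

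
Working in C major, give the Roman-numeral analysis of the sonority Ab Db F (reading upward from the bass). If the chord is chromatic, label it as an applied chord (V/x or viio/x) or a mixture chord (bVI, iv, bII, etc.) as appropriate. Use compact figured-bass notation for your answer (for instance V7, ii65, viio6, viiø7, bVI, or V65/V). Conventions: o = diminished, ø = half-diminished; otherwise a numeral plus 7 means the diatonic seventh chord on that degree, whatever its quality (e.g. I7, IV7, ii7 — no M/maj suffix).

Stacked in thirds the chord is Db-F-Ab: a major triad on Db.
Db is the lowered second degree of C major (diatonic 2 would be D). This is the Neapolitan chord — a major triad on the lowered second degree.
With Ab in the bass the chord is in second inversion, so the figured bass is 64.

bII64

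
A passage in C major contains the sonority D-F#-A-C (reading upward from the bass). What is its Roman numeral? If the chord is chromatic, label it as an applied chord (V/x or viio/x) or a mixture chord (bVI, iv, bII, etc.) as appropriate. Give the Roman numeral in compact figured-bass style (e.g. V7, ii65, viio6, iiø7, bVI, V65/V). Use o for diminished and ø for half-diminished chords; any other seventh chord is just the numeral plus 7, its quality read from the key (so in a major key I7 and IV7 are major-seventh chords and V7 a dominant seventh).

V7/V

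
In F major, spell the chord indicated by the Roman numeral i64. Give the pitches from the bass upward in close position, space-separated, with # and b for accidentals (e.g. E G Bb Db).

C F Ab

Scale degree 1 in F major is F; here the chord built on it is altered to a minor triad. i64 is the minor tonic, borrowed from the parallel minor.
So the chord is F-Ab-C, a minor triad.
The figured bass 64 indicates second inversion, placing the fifth (C) in the bass: C-F-Ab.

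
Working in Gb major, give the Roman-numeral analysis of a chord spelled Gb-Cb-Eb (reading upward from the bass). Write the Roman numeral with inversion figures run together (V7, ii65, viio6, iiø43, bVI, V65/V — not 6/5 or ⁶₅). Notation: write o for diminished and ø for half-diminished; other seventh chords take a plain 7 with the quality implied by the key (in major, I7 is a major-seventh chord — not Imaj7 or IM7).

The pitches Cb-Eb-Gb form a major triad rooted on Cb.
Cb is scale degree 4 in Gb major, and a major triad on that degree is written IV.
With Gb in the bass the chord is in second inversion, so the figured bass is 64.

IV64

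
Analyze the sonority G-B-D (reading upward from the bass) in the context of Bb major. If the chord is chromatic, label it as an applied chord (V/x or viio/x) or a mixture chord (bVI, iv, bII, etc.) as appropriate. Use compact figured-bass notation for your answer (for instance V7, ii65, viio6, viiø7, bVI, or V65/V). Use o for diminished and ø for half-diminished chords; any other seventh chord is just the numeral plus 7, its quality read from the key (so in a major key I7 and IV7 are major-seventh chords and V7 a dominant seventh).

V/ii

Stacked in thirds the chord is G-B-D: a major triad on G.
G is not a diatonic chord root with this quality in Bb major, but it lies a perfect fifth above C (ii), so the chord functions as an applied dominant of ii.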